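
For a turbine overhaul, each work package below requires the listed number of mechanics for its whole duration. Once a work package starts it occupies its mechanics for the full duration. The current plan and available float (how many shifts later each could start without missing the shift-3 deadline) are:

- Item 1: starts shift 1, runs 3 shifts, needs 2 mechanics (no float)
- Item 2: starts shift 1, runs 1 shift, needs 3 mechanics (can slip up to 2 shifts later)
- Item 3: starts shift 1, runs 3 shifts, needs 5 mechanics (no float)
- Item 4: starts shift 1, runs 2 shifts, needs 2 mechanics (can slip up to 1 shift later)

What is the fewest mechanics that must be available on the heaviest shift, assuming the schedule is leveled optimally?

10

Early-start (Item 1@1, Item 2@1, Item 3@1, Item 4@1) gives peak 12: s1:12  s2:9  s3:7.
Shift Item 4→2.
Schedule Item 1@1, Item 2@1, Item 3@1, Item 4@2: s1:10  s2:9  s3:9 — peak 10.
Total mechanic-shifts = 28 over 3 shifts ⇒ peak ≥ ⌈28/3⌉ = 10, so 10 is optimal.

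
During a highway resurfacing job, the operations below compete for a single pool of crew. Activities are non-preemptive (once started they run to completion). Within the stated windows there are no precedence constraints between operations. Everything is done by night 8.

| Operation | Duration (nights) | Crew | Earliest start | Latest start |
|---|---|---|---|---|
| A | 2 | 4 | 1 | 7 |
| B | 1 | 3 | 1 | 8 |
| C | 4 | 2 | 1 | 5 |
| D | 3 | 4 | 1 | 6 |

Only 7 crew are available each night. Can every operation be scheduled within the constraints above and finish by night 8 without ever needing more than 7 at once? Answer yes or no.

Schedule A@1, B@3, C@1, D@4: n1:6  n2:6  n3:5  n4:6  n5:4  n6:4  n7:0  n8:0 — peak 6 ≤ 7.

yes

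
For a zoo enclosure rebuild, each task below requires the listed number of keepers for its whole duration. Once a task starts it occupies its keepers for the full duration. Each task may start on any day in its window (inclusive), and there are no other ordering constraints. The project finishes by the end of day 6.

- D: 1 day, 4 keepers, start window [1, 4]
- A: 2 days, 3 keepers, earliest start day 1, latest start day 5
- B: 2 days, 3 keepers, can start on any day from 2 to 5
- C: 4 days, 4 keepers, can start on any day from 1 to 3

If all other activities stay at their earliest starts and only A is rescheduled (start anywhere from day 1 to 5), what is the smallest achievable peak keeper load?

8

A@1: d1:11  d2:10  d3:7  d4:4  d5:0  d6:0 → peak 11
A@2: d1:8  d2:10  d3:10  d4:4  d5:0  d6:0 → peak 10
A@3: d1:8  d2:7  d3:10  d4:7  d5:0  d6:0 → peak 10
A@4: d1:8  d2:7  d3:7  d4:7  d5:3  d6:0 → peak 8
A@5: d1:8  d2:7  d3:7  d4:4  d5:3  d6:3 → peak 8
Best is A@4, peak 8.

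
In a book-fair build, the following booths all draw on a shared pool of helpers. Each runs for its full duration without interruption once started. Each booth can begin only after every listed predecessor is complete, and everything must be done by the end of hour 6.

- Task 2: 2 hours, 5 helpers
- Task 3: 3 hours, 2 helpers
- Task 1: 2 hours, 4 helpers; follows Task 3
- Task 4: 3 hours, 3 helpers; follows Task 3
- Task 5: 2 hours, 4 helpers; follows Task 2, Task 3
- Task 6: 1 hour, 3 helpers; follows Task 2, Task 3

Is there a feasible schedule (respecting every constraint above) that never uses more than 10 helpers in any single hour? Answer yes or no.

The minimum achievable peak is 11; 10 < 11, so no feasible schedule stays within the cap.

no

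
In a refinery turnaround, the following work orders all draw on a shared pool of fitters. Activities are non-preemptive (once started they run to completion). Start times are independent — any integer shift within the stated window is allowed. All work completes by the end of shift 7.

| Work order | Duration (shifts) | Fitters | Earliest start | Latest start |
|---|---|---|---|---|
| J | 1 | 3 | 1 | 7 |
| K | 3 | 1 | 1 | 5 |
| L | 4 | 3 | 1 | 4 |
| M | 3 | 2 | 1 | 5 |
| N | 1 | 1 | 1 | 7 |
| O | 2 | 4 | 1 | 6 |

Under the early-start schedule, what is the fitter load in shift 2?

At early start, shift 2 has: K, L, M, O.
Demand: 1 + 3 + 2 + 4 = 10.

10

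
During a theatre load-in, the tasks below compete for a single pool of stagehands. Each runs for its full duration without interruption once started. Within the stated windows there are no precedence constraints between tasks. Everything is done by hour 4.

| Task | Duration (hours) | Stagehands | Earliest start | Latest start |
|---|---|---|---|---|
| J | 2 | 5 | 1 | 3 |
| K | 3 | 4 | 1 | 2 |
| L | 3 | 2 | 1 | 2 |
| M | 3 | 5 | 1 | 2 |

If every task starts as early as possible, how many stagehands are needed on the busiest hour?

Early-start schedule: J@1, K@1, L@1, M@1.
Load per hour: hour 1: 16, hour 2: 16, hour 3: 11, hour 4: 0.
Peak is 16.

16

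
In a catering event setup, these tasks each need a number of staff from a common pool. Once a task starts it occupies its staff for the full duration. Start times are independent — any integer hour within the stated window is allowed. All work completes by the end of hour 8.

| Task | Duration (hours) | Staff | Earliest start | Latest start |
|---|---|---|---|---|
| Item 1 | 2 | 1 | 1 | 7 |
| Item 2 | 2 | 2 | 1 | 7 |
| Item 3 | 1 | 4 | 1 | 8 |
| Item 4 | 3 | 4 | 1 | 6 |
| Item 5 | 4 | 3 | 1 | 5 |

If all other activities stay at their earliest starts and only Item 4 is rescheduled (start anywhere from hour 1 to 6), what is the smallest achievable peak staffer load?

10

Item 4@1: h1:14  h2:10  h3:7  h4:3  h5:0  h6:0  h7:0  h8:0 → peak 14
Item 4@2: h1:10  h2:10  h3:7  h4:7  h5:0  h6:0  h7:0  h8:0 → peak 10
Item 4@3: h1:10  h2:6  h3:7  h4:7  h5:4  h6:0  h7:0  h8:0 → peak 10
Item 4@4: h1:10  h2:6  h3:3  h4:7  h5:4  h6:4  h7:0  h8:0 → peak 10
Item 4@5: h1:10  h2:6  h3:3  h4:3  h5:4  h6:4  h7:4  h8:0 → peak 10
Item 4@6: h1:10  h2:6  h3:3  h4:3  h5:0  h6:4  h7:4  h8:4 → peak 10
Best is Item 4@2, peak 10.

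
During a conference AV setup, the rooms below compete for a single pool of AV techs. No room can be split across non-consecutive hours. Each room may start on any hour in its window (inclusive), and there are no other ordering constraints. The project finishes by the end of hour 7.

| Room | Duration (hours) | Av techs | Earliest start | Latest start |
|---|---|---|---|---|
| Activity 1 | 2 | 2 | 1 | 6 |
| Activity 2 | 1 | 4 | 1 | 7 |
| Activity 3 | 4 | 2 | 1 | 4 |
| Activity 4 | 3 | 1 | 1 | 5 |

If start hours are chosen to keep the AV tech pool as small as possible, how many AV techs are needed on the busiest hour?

4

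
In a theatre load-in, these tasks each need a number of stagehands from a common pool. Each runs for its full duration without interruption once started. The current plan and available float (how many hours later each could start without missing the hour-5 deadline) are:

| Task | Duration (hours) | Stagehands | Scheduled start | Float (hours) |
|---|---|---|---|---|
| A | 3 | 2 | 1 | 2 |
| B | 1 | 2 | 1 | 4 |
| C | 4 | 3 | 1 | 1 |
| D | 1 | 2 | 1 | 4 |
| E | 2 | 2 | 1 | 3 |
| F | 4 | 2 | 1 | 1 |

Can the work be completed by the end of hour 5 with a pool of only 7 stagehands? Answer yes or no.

yes

Schedule A@1, B@1, C@1, D@5, E@4, F@2: h1:7  h2:7  h3:7  h4:7  h5:6 — peak 7 ≤ 7.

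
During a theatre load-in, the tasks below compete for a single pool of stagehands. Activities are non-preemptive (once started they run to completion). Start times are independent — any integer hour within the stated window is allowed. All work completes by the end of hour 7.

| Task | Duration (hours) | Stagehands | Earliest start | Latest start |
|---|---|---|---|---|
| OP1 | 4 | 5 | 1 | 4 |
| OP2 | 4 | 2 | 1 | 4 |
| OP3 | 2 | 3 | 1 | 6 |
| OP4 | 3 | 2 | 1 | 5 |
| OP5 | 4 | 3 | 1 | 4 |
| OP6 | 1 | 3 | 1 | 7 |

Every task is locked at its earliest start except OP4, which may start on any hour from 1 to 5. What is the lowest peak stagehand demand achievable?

16

OP4@1: h1:18  h2:15  h3:12  h4:10  h5:0  h6:0  h7:0 → peak 18
OP4@2: h1:16  h2:15  h3:12  h4:12  h5:0  h6:0  h7:0 → peak 16
OP4@3: h1:16  h2:13  h3:12  h4:12  h5:2  h6:0  h7:0 → peak 16
OP4@4: h1:16  h2:13  h3:10  h4:12  h5:2  h6:2  h7:0 → peak 16
OP4@5: h1:16  h2:13  h3:10  h4:10  h5:2  h6:2  h7:2 → peak 16
Best is OP4@2, peak 16.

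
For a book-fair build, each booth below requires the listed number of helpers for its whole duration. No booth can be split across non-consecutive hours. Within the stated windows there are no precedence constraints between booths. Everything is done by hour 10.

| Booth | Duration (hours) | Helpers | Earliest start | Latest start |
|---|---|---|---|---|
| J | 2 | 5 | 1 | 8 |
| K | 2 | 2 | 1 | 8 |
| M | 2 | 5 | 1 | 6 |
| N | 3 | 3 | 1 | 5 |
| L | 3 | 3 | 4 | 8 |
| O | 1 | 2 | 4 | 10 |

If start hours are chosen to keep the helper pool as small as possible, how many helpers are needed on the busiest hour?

5

Early-start (J@1, K@1, M@1, N@1, L@4, O@4) gives peak 15: h1:15  h2:15  h3:3  h4:5  h5:3  h6:3  h7:0  h8:0  h9:0  h10:0.
Shift K→3, M→6, N→3, L→8, O→5.
Schedule J@1, K@3, M@6, N@3, L@8, O@5: h1:5  h2:5  h3:5  h4:5  h5:5  h6:5  h7:5  h8:3  h9:3  h10:3 — peak 5.
Total helper-hours = 44 over 10 hours ⇒ peak ≥ ⌈44/10⌉ = 5, so 5 is optimal.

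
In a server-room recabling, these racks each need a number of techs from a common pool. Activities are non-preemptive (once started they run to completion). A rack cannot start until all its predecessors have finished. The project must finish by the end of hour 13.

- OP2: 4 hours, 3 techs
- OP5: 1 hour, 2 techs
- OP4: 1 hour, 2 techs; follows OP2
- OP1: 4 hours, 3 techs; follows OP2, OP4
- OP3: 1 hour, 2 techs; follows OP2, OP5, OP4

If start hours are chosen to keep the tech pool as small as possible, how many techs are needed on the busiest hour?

Early-start (OP2@1, OP5@1, OP4@5, OP1@6, OP3@6) gives peak 5: h1:5  h2:3  h3:3  h4:3  h5:2  h6:5  h7:3  h8:3  h9:3  h10:0  h11:0  h12:0  h13:0.
Shift OP5→5, OP4→6, OP1→7, OP3→11.
Schedule OP2@1, OP5@5, OP4@6, OP1@7, OP3@11: h1:3  h2:3  h3:3  h4:3  h5:2  h6:2  h7:3  h8:3  h9:3  h10:3  h11:2  h12:0  h13:0 — peak 3.
Total tech-hours = 30 over 13 hours ⇒ peak ≥ ⌈30/13⌉ = 3, so 3 is optimal.

3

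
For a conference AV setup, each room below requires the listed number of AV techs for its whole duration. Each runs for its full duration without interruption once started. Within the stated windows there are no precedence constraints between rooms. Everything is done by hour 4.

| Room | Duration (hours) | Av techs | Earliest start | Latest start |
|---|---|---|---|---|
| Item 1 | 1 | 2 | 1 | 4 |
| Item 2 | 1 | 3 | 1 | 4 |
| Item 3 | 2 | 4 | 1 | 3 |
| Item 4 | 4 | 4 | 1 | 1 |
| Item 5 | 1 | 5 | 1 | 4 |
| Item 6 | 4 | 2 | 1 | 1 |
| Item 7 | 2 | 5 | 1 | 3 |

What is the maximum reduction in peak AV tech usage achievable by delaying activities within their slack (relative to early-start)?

10

Early-start peak: h1:25  h2:15  h3:6  h4:6 ⇒ 25.
Leveled (Item 1@1, Item 2@1, Item 3@1, Item 4@1, Item 5@2, Item 6@1, Item 7@3): h1:15  h2:15  h3:11  h4:11 ⇒ 15.
Reduction 25 − 15 = 10.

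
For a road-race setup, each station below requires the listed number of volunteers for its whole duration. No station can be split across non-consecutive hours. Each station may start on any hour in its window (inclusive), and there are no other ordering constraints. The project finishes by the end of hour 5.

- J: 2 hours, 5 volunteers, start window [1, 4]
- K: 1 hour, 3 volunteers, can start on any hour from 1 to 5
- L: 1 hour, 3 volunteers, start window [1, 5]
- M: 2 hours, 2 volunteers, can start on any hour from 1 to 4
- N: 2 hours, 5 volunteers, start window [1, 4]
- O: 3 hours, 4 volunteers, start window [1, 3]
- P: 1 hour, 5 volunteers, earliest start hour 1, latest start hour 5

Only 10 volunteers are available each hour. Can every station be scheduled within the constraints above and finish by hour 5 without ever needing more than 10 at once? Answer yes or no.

Schedule J@1, K@1, L@2, M@1, N@3, O@3, P@5: h1:10  h2:10  h3:9  h4:9  h5:9 — peak 10 ≤ 10.

yes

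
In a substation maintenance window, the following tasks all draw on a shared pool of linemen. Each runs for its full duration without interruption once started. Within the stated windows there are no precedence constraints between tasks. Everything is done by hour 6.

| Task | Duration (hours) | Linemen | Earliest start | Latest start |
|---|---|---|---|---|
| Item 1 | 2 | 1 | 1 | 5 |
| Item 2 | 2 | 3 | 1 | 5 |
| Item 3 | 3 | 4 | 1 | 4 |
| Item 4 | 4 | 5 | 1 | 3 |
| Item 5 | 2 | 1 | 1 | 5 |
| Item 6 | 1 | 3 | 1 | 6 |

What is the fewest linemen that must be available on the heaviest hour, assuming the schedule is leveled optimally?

9

Early-start (Item 1@1, Item 2@1, Item 3@1, Item 4@1, Item 5@1, Item 6@1) gives peak 17: h1:17  h2:14  h3:9  h4:5  h5:0  h6:0.
Shift Item 4→3, Item 6→4.
Schedule Item 1@1, Item 2@1, Item 3@1, Item 4@3, Item 5@1, Item 6@4: h1:9  h2:9  h3:9  h4:8  h5:5  h6:5 — peak 9.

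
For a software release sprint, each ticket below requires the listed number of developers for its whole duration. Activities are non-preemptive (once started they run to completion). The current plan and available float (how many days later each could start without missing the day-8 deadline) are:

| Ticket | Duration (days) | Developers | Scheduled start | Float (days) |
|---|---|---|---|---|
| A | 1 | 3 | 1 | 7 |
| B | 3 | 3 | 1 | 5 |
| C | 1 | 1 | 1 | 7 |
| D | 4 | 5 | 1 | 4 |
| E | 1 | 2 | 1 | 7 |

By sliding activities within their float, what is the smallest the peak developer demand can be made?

5

Early-start (A@1, B@1, C@1, D@1, E@1) gives peak 14: d1:14  d2:8  d3:8  d4:5  d5:0  d6:0  d7:0  d8:0.
Shift B→2, D→5, E→2.
Schedule A@1, B@2, C@1, D@5, E@2: d1:4  d2:5  d3:3  d4:3  d5:5  d6:5  d7:5  d8:5 — peak 5.
Total developer-days = 35 over 8 days ⇒ peak ≥ ⌈35/8⌉ = 5, so 5 is optimal.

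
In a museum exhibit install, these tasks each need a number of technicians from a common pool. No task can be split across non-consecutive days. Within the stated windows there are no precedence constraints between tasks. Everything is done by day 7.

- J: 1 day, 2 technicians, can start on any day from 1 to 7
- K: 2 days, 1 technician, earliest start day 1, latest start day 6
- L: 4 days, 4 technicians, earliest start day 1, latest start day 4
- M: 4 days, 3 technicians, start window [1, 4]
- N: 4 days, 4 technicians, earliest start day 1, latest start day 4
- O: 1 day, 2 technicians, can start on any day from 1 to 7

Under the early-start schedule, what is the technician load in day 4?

11

At early start, day 4 has: L, M, N.
Demand: 4 + 3 + 4 = 11.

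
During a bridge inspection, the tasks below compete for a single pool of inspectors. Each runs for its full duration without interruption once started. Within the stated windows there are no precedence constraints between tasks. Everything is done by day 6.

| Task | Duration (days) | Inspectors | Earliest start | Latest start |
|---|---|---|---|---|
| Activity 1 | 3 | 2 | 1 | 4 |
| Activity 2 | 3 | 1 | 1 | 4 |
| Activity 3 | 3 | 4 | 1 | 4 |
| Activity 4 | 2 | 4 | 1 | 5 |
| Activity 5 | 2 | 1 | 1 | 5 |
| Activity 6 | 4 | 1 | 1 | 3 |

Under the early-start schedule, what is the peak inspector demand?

13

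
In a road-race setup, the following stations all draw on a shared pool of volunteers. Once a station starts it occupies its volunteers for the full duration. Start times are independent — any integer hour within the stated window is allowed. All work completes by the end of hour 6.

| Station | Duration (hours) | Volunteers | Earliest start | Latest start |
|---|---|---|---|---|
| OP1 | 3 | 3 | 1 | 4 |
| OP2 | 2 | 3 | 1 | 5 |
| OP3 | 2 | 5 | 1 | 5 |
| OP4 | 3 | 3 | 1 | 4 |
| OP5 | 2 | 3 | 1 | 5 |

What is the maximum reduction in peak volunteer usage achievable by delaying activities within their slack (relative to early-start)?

9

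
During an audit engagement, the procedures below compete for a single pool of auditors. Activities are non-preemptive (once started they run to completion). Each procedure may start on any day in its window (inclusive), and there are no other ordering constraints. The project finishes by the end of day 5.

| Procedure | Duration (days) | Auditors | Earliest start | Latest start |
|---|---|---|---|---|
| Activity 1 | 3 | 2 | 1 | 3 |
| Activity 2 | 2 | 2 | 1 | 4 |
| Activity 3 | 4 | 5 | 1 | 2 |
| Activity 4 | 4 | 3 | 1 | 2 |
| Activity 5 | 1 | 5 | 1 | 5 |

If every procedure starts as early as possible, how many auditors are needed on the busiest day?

Early-start schedule: Activity 1@1, Activity 2@1, Activity 3@1, Activity 4@1, Activity 5@1.
Load per day: day 1: 17, day 2: 12, day 3: 10, day 4: 8, day 5: 0.
Peak is 17.

17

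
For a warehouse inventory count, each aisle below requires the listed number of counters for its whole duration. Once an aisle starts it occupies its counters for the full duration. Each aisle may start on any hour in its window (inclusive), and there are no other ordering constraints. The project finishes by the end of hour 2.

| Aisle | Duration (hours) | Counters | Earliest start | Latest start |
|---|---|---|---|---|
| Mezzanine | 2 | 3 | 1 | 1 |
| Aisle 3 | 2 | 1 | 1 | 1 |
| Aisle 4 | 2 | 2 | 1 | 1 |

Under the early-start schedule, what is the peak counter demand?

Early-start schedule: Mezzanine@1, Aisle 3@1, Aisle 4@1.
Load per hour: hour 1: 6, hour 2: 6.
Peak is 6.

6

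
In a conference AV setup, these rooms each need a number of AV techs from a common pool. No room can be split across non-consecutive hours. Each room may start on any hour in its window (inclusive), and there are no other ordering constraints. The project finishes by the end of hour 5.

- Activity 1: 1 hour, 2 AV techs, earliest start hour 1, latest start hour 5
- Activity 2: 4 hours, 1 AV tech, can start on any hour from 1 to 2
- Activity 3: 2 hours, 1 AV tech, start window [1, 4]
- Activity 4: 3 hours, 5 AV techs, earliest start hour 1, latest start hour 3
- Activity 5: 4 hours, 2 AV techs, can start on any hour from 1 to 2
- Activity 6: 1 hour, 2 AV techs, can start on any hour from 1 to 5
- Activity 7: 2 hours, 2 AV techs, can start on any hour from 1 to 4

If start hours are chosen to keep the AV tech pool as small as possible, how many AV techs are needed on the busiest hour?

8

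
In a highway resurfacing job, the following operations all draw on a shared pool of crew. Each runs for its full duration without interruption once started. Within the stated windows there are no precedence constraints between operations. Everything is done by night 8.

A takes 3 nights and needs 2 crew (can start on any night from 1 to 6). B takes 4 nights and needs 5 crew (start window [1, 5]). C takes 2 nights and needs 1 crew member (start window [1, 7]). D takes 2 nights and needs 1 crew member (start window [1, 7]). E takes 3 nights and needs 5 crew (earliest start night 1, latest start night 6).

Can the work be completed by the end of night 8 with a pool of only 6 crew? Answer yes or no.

no

The minimum achievable peak is 7; 6 < 7, so no feasible schedule stays within the cap.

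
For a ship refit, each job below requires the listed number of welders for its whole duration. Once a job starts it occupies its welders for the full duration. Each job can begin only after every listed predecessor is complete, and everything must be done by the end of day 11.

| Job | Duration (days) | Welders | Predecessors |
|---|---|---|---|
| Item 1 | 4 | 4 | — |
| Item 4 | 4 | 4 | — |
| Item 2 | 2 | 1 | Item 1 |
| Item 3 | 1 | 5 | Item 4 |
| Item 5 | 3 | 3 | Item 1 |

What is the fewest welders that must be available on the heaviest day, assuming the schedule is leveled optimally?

7

Early-start (Item 1@1, Item 4@1, Item 2@5, Item 3@5, Item 5@5) gives peak 9: d1:8  d2:8  d3:8  d4:8  d5:9  d6:4  d7:3  d8:0  d9:0  d10:0  d11:0.
Shift Item 4→5, Item 3→10, Item 5→7.
Schedule Item 1@1, Item 4@5, Item 2@5, Item 3@10, Item 5@7: d1:4  d2:4  d3:4  d4:4  d5:5  d6:5  d7:7  d8:7  d9:3  d10:5  d11:0 — peak 7.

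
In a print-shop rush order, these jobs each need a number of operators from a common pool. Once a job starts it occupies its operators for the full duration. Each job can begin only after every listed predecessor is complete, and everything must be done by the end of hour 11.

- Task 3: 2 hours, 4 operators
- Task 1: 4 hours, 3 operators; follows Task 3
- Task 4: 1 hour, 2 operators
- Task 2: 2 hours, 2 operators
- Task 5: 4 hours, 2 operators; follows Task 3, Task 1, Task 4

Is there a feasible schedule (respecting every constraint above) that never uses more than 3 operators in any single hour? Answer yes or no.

no

Total operator-hours = 34; over 11 hours the average is 34/11 > 3, so some hour must exceed 3.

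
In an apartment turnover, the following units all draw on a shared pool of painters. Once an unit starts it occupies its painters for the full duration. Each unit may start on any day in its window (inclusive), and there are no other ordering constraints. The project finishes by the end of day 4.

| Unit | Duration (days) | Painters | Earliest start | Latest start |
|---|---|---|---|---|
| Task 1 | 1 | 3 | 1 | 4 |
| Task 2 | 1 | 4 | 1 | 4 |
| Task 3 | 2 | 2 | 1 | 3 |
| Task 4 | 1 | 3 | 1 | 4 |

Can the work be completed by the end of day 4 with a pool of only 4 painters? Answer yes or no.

The minimum achievable peak is 5; 4 < 5, so no feasible schedule stays within the cap.

no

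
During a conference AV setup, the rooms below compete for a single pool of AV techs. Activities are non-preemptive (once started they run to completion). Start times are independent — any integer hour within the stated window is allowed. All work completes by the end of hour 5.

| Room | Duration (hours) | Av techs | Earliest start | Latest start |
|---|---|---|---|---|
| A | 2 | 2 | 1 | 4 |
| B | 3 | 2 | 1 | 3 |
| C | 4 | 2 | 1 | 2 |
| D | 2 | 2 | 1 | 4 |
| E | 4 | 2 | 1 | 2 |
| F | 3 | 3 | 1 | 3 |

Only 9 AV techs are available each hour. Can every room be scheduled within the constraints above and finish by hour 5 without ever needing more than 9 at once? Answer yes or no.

yes

Schedule A@1, B@1, C@1, D@4, E@1, F@3: h1:8  h2:8  h3:9  h4:9  h5:5 — peak 9 ≤ 9.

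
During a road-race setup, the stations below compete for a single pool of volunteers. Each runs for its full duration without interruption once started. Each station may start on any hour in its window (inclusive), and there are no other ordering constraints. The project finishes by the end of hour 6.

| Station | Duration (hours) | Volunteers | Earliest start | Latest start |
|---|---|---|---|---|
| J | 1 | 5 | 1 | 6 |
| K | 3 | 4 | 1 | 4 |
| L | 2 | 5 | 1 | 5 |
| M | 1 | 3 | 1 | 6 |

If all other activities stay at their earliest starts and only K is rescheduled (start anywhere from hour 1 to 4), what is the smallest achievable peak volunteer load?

13

K@1: h1:17  h2:9  h3:4  h4:0  h5:0  h6:0 → peak 17
K@2: h1:13  h2:9  h3:4  h4:4  h5:0  h6:0 → peak 13
K@3: h1:13  h2:5  h3:4  h4:4  h5:4  h6:0 → peak 13
K@4: h1:13  h2:5  h3:0  h4:4  h5:4  h6:4 → peak 13
Best is K@2, peak 13.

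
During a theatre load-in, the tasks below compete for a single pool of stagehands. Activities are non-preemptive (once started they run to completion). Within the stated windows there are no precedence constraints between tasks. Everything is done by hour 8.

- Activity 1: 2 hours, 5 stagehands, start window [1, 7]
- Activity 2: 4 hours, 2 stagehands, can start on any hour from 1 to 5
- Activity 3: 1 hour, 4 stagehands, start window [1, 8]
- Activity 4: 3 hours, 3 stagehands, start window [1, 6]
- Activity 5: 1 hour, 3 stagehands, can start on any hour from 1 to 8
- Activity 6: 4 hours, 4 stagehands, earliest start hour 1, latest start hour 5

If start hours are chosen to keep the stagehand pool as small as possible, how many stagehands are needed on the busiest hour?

7

Early-start (Activity 1@1, Activity 2@1, Activity 3@1, Activity 4@1, Activity 5@1, Activity 6@1) gives peak 21: h1:21  h2:14  h3:9  h4:6  h5:0  h6:0  h7:0  h8:0.
Shift Activity 3→3, Activity 4→4, Activity 5→7, Activity 6→5.
Schedule Activity 1@1, Activity 2@1, Activity 3@3, Activity 4@4, Activity 5@7, Activity 6@5: h1:7  h2:7  h3:6  h4:5  h5:7  h6:7  h7:7  h8:4 — peak 7.
Total stagehand-hours = 50 over 8 hours ⇒ peak ≥ ⌈50/8⌉ = 7, so 7 is optimal.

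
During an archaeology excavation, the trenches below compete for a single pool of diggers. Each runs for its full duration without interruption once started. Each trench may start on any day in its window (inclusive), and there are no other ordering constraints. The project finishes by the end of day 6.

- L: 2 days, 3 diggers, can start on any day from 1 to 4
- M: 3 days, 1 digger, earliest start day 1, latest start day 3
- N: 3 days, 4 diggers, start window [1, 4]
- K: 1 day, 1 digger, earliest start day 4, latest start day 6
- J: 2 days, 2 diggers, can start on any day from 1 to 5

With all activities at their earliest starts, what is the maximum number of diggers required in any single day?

Early-start schedule: L@1, M@1, N@1, K@4, J@1.
Load per day: day 1: 10, day 2: 10, day 3: 5, day 4: 1, day 5: 0, day 6: 0.
Peak is 10.

10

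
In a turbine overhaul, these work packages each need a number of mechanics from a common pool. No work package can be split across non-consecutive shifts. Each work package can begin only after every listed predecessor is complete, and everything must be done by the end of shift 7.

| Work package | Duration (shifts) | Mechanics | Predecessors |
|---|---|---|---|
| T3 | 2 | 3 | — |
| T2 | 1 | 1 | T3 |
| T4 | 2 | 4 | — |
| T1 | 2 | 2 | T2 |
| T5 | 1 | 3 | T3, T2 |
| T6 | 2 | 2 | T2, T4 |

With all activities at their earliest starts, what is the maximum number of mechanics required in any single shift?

7

Early-start schedule: T3@1, T2@3, T4@1, T1@4, T5@4, T6@4.
Load per shift: shift 1: 7, shift 2: 7, shift 3: 1, shift 4: 7, shift 5: 4, shift 6: 0, shift 7: 0.
Peak is 7.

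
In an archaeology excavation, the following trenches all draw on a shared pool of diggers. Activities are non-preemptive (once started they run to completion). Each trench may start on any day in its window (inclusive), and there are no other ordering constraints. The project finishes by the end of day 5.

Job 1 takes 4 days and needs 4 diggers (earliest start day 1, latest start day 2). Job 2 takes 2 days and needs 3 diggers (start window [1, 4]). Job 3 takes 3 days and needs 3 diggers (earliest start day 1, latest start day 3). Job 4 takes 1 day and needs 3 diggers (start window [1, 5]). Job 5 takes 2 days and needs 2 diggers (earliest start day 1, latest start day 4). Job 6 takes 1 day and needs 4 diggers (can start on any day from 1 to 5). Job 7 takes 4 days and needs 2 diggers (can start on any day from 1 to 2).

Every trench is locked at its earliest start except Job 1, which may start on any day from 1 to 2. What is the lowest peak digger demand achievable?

17

Job 1@1: d1:21  d2:14  d3:9  d4:6  d5:0 → peak 21
Job 1@2: d1:17  d2:14  d3:9  d4:6  d5:4 → peak 17
Best is Job 1@2, peak 17.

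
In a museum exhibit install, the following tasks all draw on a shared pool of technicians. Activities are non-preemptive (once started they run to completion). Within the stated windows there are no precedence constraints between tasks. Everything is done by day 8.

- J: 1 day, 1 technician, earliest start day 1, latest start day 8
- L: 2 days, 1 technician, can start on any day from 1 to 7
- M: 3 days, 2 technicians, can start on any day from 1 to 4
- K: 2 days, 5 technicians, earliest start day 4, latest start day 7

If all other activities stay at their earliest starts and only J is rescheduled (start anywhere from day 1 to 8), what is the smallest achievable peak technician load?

J@1: d1:4  d2:3  d3:2  d4:5  d5:5  d6:0  d7:0  d8:0 → peak 5
J@2: d1:3  d2:4  d3:2  d4:5  d5:5  d6:0  d7:0  d8:0 → peak 5
J@3: d1:3  d2:3  d3:3  d4:5  d5:5  d6:0  d7:0  d8:0 → peak 5
J@4: d1:3  d2:3  d3:2  d4:6  d5:5  d6:0  d7:0  d8:0 → peak 6
J@5: d1:3  d2:3  d3:2  d4:5  d5:6  d6:0  d7:0  d8:0 → peak 6
J@6: d1:3  d2:3  d3:2  d4:5  d5:5  d6:1  d7:0  d8:0 → peak 5
J@7: d1:3  d2:3  d3:2  d4:5  d5:5  d6:0  d7:1  d8:0 → peak 5
J@8: d1:3  d2:3  d3:2  d4:5  d5:5  d6:0  d7:0  d8:1 → peak 5
Best is J@1, peak 5.

5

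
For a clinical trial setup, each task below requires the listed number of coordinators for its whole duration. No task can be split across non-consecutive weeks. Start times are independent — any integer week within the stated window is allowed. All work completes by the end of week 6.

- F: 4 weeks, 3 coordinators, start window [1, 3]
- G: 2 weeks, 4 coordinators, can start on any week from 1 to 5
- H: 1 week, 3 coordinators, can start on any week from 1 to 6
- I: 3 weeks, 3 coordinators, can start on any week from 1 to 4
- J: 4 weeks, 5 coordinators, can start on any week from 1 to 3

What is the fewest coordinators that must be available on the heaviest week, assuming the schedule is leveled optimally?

11

Early-start (F@1, G@1, H@1, I@1, J@1) gives peak 18: w1:18  w2:15  w3:11  w4:8  w5:0  w6:0.
Shift I→2, J→3.
Schedule F@1, G@1, H@1, I@2, J@3: w1:10  w2:10  w3:11  w4:11  w5:5  w6:5 — peak 11.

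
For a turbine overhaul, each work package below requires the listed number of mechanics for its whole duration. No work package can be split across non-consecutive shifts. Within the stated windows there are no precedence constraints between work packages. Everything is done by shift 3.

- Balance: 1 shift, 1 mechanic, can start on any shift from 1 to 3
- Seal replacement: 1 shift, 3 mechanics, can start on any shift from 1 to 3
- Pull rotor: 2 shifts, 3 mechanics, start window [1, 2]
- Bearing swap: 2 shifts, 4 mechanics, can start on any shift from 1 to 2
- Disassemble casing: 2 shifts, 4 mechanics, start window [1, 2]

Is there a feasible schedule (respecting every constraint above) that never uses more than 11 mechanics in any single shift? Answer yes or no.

yes

Schedule Balance@1, Seal replacement@1, Pull rotor@1, Bearing swap@1, Disassemble casing@2: s1:11  s2:11  s3:4 — peak 11 ≤ 11.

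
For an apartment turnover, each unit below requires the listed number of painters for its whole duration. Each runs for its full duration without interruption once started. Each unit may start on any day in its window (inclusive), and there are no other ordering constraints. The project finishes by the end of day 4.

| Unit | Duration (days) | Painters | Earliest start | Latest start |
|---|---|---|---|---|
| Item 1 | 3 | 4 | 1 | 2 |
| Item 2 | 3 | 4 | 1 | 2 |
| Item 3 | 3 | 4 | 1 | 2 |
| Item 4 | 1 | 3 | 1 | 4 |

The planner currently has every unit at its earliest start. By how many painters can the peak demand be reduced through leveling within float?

Early-start peak: d1:15  d2:12  d3:12  d4:0 ⇒ 15.
Leveled (Item 1@1, Item 2@1, Item 3@1, Item 4@4): d1:12  d2:12  d3:12  d4:3 ⇒ 12.
Reduction 15 − 12 = 3.

3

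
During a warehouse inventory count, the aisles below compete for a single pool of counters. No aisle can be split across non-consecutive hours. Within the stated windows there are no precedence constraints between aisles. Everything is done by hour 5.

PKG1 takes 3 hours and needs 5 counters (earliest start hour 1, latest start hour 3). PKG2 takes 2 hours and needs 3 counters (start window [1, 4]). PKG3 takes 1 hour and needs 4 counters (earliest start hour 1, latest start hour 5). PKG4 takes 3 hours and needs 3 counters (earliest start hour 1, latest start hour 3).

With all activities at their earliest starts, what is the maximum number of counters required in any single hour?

Early-start schedule: PKG1@1, PKG2@1, PKG3@1, PKG4@1.
Load per hour: hour 1: 15, hour 2: 11, hour 3: 8, hour 4: 0, hour 5: 0.
Peak is 15.

15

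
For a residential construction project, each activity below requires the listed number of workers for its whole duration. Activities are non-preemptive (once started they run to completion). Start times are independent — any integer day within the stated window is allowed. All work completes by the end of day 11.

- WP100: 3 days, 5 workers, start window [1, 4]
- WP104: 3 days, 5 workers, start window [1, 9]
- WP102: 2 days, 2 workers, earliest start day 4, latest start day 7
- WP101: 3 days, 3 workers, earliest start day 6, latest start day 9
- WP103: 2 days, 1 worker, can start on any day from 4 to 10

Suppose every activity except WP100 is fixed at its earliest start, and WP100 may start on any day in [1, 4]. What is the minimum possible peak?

WP100@1: d1:10  d2:10  d3:10  d4:3  d5:3  d6:3  d7:3  d8:3  d9:0  d10:0  d11:0 → peak 10
WP100@2: d1:5  d2:10  d3:10  d4:8  d5:3  d6:3  d7:3  d8:3  d9:0  d10:0  d11:0 → peak 10
WP100@3: d1:5  d2:5  d3:10  d4:8  d5:8  d6:3  d7:3  d8:3  d9:0  d10:0  d11:0 → peak 10
WP100@4: d1:5  d2:5  d3:5  d4:8  d5:8  d6:8  d7:3  d8:3  d9:0  d10:0  d11:0 → peak 8
Best is WP100@4, peak 8.

8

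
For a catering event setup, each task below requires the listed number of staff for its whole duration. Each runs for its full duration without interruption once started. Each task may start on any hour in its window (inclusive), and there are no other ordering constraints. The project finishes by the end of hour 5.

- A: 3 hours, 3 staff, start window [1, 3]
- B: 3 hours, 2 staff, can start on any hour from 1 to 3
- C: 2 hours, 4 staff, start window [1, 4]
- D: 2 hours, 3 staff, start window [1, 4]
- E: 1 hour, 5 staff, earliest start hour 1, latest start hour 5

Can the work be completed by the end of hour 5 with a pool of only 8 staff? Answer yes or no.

yes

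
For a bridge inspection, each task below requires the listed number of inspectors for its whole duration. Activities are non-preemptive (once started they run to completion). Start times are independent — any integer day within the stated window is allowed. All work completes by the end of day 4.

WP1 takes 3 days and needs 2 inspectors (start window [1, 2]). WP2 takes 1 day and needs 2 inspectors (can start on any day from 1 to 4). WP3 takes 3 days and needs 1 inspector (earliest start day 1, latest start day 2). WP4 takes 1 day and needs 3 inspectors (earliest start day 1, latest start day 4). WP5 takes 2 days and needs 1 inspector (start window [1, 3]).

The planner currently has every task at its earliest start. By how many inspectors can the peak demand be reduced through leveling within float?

5

Early-start peak: d1:9  d2:4  d3:3  d4:0 ⇒ 9.
Leveled (WP1@1, WP2@1, WP3@2, WP4@4, WP5@2): d1:4  d2:4  d3:4  d4:4 ⇒ 4.
Reduction 9 − 4 = 5.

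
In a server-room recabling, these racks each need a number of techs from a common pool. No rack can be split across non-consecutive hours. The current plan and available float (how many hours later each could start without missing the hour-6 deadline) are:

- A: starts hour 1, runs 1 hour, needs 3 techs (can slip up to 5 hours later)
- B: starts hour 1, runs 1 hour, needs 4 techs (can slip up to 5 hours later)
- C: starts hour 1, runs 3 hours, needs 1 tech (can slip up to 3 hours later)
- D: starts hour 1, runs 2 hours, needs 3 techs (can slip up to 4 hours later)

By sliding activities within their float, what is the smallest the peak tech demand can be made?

4

Early-start (A@1, B@1, C@1, D@1) gives peak 11: h1:11  h2:4  h3:1  h4:0  h5:0  h6:0.
Shift B→2, C→3, D→3.
Schedule A@1, B@2, C@3, D@3: h1:3  h2:4  h3:4  h4:4  h5:1  h6:0 — peak 4.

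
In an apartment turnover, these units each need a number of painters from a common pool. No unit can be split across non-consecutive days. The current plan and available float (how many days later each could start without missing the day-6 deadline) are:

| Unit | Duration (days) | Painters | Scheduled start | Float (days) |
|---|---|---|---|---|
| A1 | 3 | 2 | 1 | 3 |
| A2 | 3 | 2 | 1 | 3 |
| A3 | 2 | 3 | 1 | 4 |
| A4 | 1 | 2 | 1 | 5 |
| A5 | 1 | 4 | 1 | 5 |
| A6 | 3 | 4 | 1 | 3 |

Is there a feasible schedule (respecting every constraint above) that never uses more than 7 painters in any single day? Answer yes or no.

yes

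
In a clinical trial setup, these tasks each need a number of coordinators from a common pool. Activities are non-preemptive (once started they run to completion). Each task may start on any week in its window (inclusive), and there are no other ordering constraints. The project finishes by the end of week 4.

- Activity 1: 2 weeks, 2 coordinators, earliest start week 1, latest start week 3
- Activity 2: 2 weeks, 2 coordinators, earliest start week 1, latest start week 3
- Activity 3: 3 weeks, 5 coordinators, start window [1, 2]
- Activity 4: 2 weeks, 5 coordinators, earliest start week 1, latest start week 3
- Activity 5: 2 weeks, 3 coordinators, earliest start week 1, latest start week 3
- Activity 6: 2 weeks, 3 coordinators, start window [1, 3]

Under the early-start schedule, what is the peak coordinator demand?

Early-start schedule: Activity 1@1, Activity 2@1, Activity 3@1, Activity 4@1, Activity 5@1, Activity 6@1.
Load per week: week 1: 20, week 2: 20, week 3: 5, week 4: 0.
Peak is 20.

20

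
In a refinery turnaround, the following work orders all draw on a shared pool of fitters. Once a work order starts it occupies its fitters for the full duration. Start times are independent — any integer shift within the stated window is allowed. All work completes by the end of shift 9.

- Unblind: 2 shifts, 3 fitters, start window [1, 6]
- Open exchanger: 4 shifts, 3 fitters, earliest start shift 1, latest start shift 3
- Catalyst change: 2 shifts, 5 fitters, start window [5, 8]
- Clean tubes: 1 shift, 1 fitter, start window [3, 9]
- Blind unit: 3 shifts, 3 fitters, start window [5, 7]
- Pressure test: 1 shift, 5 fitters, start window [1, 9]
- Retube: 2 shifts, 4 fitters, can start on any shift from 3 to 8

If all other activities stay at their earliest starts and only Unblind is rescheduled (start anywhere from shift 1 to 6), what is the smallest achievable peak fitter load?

Unblind@1: s1:11  s2:6  s3:8  s4:7  s5:8  s6:8  s7:3  s8:0  s9:0 → peak 11
Unblind@2: s1:8  s2:6  s3:11  s4:7  s5:8  s6:8  s7:3  s8:0  s9:0 → peak 11
Unblind@3: s1:8  s2:3  s3:11  s4:10  s5:8  s6:8  s7:3  s8:0  s9:0 → peak 11
Unblind@4: s1:8  s2:3  s3:8  s4:10  s5:11  s6:8  s7:3  s8:0  s9:0 → peak 11
Unblind@5: s1:8  s2:3  s3:8  s4:7  s5:11  s6:11  s7:3  s8:0  s9:0 → peak 11
Unblind@6: s1:8  s2:3  s3:8  s4:7  s5:8  s6:11  s7:6  s8:0  s9:0 → peak 11
Best is Unblind@1, peak 11.

11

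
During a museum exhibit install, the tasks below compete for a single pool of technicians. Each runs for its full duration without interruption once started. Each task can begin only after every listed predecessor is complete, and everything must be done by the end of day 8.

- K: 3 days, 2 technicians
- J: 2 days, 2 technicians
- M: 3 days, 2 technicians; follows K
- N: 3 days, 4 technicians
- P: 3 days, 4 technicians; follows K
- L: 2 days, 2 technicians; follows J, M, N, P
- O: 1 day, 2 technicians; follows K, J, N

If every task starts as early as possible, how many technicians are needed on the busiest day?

Early-start schedule: K@1, J@1, M@4, N@1, P@4, L@7, O@4.
Load per day: day 1: 8, day 2: 8, day 3: 6, day 4: 8, day 5: 6, day 6: 6, day 7: 2, day 8: 2.
Peak is 8.

8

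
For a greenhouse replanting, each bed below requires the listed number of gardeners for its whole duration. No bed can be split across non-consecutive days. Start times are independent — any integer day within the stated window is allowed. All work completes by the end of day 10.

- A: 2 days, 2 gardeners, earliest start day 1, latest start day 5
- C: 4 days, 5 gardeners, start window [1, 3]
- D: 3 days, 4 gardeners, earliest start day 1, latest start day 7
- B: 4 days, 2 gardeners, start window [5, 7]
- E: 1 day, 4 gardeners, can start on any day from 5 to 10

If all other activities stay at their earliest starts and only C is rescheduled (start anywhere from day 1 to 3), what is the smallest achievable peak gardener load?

11

C@1: d1:11  d2:11  d3:9  d4:5  d5:6  d6:2  d7:2  d8:2  d9:0  d10:0 → peak 11
C@2: d1:6  d2:11  d3:9  d4:5  d5:11  d6:2  d7:2  d8:2  d9:0  d10:0 → peak 11
C@3: d1:6  d2:6  d3:9  d4:5  d5:11  d6:7  d7:2  d8:2  d9:0  d10:0 → peak 11
Best is C@1, peak 11.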